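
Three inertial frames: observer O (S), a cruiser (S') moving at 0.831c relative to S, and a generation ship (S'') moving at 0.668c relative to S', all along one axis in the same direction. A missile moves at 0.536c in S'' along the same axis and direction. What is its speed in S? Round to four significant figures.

0.9890c

First combine the missile and generation ship (S''→S'): u₁ = (0.536 + 0.668)/(1 + 0.536×0.668) = 1.204/1.358048 = 0.88657.
Then combine with the cruiser (S'→S): u = (0.88657 + 0.831)/(1 + 0.88657×0.831) = 1.71757/1.73673967 = 0.98896.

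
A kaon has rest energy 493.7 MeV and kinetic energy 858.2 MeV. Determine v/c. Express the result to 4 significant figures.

K = (γ−1)mc², so γ = 1 + 858.2/493.7 = 2.7383.
Then v/c = √(1 − γ⁻²) = √(1 − 0.133364) = √0.866636 = 0.9309.

0.9309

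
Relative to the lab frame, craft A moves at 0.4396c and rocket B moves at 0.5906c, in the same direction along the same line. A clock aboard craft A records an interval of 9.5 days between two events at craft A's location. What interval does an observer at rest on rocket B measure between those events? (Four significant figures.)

9.704 days

Speed of craft A in rocket B's frame: u = (v_A − v_B)/(1 − v_A v_B/c²) = (0.4396 − 0.5906)/(1 − 0.4396×0.5906) = −0.151/0.74037224 = −0.20395; |u| = 0.20395c.
γ for this relative speed: γ = 1/√(1 − 0.0415956) = 1.0215.
The clock on craft A records proper time, so rocket B measures Δt = γΔτ = 1.0215 × 9.5 = 9.704 days.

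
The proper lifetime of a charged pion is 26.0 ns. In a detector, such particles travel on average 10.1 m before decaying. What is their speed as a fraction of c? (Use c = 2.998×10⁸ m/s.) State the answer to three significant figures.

Lab distance = (lab lifetime)·v = γτ·βc, so βγ = d/(cτ) = 10.10/(2.998×10⁸ × 2.600×10^-8) = 1.2957.
With βγ = 1.2957: γ² = 1 + (βγ)² = 2.67884, and β = (βγ)/γ = 1.2957/1.63672 = 0.792.

0.792c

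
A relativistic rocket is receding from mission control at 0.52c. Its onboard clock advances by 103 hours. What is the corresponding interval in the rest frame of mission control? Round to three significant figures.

121 hours

γ = 1/√(1 − β²) = 1/√(1 − 0.2704) = 1/√0.7296 = 1/0.854166 = 1.1707.
Time dilation: Δt = γ·Δτ = 1.1707 × 103 = 121 hours.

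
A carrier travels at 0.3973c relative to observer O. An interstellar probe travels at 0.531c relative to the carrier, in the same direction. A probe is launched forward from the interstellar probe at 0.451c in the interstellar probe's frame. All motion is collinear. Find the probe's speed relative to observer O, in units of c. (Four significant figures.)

First combine the probe and interstellar probe (S''→S'): u₁ = (0.451 + 0.531)/(1 + 0.451×0.531) = 0.982/1.239481 = 0.79227.
Then combine with the carrier (S'→S): u = (0.79227 + 0.3973)/(1 + 0.79227×0.3973) = 1.18957/1.314768871 = 0.90477.

0.9048c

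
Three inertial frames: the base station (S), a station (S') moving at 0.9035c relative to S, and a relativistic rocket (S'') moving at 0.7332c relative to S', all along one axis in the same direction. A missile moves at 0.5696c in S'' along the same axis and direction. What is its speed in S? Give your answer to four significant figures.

First combine the missile and relativistic rocket (S''→S'): u₁ = (0.5696 + 0.7332)/(1 + 0.5696×0.7332) = 1.3028/1.41763072 = 0.919.
Then combine with the station (S'→S): u = (0.919 + 0.9035)/(1 + 0.919×0.9035) = 1.8225/1.8303165 = 0.99573.

0.9957c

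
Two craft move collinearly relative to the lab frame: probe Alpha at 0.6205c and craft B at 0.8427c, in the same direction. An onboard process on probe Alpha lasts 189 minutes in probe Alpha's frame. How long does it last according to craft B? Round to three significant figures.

214 minutes

The velocity of probe Alpha relative to craft B is (0.6205 − 0.8427)c / (1 − 0.6205×0.8427) = −0.46573c; relative speed 0.46573c.
γ for this relative speed: γ = 1/√(1 − 0.216904) = 1.13.
Probe Alpha's interval is proper; time dilation gives Δt_B = γΔτ = 1.13 × 189 minutes = 214 minutes.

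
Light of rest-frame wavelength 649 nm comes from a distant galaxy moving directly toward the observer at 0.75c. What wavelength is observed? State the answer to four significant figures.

Relativistic Doppler for wavelength: λ_obs = λ_src · √((1−β)/(1+β)).
With β = 0.75: factor = √(0.25/1.75) = 0.37796.
λ_obs = 649 × 0.37796 = 245.3 nm.

245.3 nm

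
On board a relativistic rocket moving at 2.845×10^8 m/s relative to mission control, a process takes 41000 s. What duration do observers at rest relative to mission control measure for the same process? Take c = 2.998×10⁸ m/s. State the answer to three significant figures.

1.30×10^5 s

β = v/c = (2.845×10^8 m/s)/(2.998×10⁸ m/s) = 0.948966.
Lorentz factor: γ = (1 − 0.9005365)^(−1/2) = 3.1708.
The onboard clock measures proper time, so the interval in the rest frame of mission control is dilated: Δt = γ·Δτ = 3.1708 × 41000 s = 1.30×10^5 s.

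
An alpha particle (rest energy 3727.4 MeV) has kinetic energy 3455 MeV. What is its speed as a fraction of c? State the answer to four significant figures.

K = (γ−1)mc², so γ = 1 + 3455/3727.4 = 1.9269.
Then v/c = √(1 − γ⁻²) = √(1 − 0.269328) = √0.730672 = 0.8548.

0.8548c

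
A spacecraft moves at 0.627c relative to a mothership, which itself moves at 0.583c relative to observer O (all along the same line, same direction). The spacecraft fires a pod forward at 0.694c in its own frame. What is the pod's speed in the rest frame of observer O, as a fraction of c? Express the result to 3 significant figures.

0.978c

Apply u = (u'+v)/(1+u'v) twice. Pod in the mothership frame: (0.694+0.627)/(1+0.694·0.627) = 1.321/1.435138 = 0.92047c.
That velocity, transformed to the rest frame of observer O: (0.92047+0.583)/(1+0.92047·0.583) = 1.50347/1.53663401 = 0.97842c.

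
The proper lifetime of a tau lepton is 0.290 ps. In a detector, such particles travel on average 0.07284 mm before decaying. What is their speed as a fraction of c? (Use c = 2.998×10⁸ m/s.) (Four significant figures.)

0.6422c

Lab distance = (lab lifetime)·v = γτ·βc, so βγ = d/(cτ) = 7.284×10^-5/(2.998×10⁸ × 2.900×10^-13) = 0.8378.
With βγ = 0.8378: γ² = 1 + (βγ)² = 1.701909, and β = (βγ)/γ = 0.8378/1.30457 = 0.6422.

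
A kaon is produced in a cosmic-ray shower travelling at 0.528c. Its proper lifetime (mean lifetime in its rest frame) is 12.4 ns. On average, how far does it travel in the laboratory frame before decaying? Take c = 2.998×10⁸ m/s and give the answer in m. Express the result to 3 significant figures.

Lorentz factor: γ = (1 − 0.278784)^(−1/2) = 1.1775.
Lab-frame lifetime: Δt = γτ = 1.1775 × 12.4 ns = 14.601 ns.
Distance: d = vΔt = 0.528 × 2.998×10⁸ m/s × 1.4601×10^-8 s = 2.31 m.

2.31 m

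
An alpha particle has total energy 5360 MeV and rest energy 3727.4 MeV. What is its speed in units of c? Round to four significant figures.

0.7186c

γ = E/(mc²) = 5360/3727.4 = 1.438.
β = √(1 − 1/γ²) = √(1 − 0.483595) = √0.516405 = 0.7186.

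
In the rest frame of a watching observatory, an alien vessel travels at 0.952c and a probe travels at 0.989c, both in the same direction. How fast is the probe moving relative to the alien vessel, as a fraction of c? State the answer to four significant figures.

0.6328c

Transform to the alien vessel's frame: u' = (u − v)/(1 − uv/c²).
u' = (0.989 − 0.952)/(1 − 0.989×0.952) = 0.037/0.058472 = 0.63278.
Speed in the alien vessel's frame: 0.6328c (in the same direction).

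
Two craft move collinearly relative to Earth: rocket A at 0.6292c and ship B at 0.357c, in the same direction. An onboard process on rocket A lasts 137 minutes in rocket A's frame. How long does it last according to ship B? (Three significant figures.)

Transform rocket A's velocity into ship B's frame: (0.6292 − 0.357)/(1 − 0.6292·0.357) = 0.2722/0.7753756, so the relative speed is 0.35106c.
At |u| = 0.35106c, γ = (1 − 0.123243)^(−1/2) = 1.068.
Rocket A's interval is proper; time dilation gives Δt_B = γΔτ = 1.068 × 137 minutes = 146 minutes.

146 minutes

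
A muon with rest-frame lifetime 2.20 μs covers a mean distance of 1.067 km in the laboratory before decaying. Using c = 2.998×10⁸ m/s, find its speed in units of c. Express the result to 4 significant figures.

0.8506c

Let x = d/(cτ) = 1067 m / (2.998×10⁸ m/s × 2.200×10^-6 s) = 1.6177. Since d = βγcτ, x = βγ = β/√(1−β²).
Solving: β² = x²/(1+x²) = 2.61695/3.61695 = 0.723524, so β = 0.8506.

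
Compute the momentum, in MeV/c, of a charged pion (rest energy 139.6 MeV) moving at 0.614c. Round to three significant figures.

109 MeV/c

γ = 1/√(1 − β²) = 1/√(1 − 0.376996) = 1/√0.623004 = 1/0.789306 = 1.2669.
Momentum: p = γβ·mc = 1.2669 × 0.614 × 139.6 MeV/c = 109 MeV/c.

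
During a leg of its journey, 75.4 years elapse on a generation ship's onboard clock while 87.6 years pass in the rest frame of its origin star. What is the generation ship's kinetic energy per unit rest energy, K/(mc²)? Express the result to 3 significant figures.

0.162

The time-dilation ratio gives γ = 87.6/75.4 = 1.1618.
Since K = (γ−1)mc², K/(mc²) = 1.1618 − 1 = 0.162.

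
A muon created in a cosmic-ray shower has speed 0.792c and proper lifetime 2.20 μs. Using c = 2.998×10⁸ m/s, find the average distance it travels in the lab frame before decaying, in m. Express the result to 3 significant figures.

γ = 1/√(1 − β²) = 1/√(1 − 0.627264) = 1/√0.372736 = 1/0.610521 = 1.6379.
Lab-frame lifetime: Δt = γτ = 1.6379 × 2.20 μs = 3.6034 μs.
Distance: d = vΔt = 0.792 × 2.998×10⁸ m/s × 3.6034×10^-6 s = 856 m.

856 m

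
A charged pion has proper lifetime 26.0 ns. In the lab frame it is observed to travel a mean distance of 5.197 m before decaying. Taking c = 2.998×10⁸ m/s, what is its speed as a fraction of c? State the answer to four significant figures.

0.5547c

d = βγcτ ⇒ βγ = d/(cτ) = 5.197 m / (7.7948 m) = 0.66673.
β = (βγ)/√(1+(βγ)²) = 0.66673/√1.444529 = 0.5547.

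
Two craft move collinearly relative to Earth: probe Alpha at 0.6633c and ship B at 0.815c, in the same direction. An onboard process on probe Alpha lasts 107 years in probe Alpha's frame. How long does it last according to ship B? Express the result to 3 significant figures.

Transform probe Alpha's velocity into ship B's frame: (0.6633 − 0.815)/(1 − 0.6633·0.815) = −0.1517/0.4594105, so the relative speed is 0.33021c.
γ for this relative speed: γ = 1/√(1 − 0.109039) = 1.0594.
Probe Alpha's interval is proper; time dilation gives Δt_B = γΔτ = 1.0594 × 107 years = 113 years.

113 years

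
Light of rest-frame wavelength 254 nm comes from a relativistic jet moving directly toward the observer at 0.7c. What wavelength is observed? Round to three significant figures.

107 nm

Relativistic Doppler for wavelength: λ_obs = λ_src · √((1−β)/(1+β)).
With β = 0.7: factor = √(0.3/1.7) = 0.42008.
λ_obs = 254 × 0.42008 = 107 nm.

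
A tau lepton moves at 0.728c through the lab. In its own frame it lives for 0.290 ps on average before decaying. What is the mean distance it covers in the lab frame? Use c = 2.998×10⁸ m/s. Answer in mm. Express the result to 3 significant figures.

0.0923 mm

γ = 1/√(1 − β²) = 1/√(1 − 0.529984) = 1/√0.470016 = 1/0.685577 = 1.4586.
Lab-frame lifetime: Δt = γτ = 1.4586 × 0.290 ps = 0.42299 ps.
Distance: d = vΔt = 0.728 × 2.998×10⁸ m/s × 4.2299×10^-13 s = 9.23×10^-5 m = 0.0923 mm.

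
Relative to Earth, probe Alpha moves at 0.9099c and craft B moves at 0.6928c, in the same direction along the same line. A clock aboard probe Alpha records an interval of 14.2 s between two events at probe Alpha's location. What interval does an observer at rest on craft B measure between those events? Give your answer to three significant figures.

Speed of probe Alpha in craft B's frame: u = (v_A − v_B)/(1 − v_A v_B/c²) = (0.9099 − 0.6928)/(1 − 0.9099×0.6928) = 0.2171/0.36962128 = 0.58736; |u| = 0.58736c.
At |u| = 0.58736c, γ = (1 − 0.344992)^(−1/2) = 1.2356.
Probe Alpha's interval is proper; time dilation gives Δt_B = γΔτ = 1.2356 × 14.2 s = 17.5 s.

17.5 s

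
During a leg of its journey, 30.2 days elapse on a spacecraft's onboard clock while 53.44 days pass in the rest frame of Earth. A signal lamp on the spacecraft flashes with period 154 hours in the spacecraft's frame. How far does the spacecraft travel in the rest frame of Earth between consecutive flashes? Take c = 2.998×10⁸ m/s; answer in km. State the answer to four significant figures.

γ = Δt/Δτ = 53.44/30.2 = 1.76954.
β = √(1 − 1/γ²) = 0.82501. Lab-frame period = γτ = 1.76954×154 hours = 272.51 hours. Distance = βc × γτ = 0.82501 × 2.998×10⁸ m/s × 981036 s = 2.4265×10^14 m = 2.426×10^11 km.

2.426×10^11 km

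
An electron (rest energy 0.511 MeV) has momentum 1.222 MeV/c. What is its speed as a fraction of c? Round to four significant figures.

pc/(mc²) = 1.222/0.511 = 2.3914 = βγ = β/√(1−β²).
So β² = x²/(1 + x²) with x = 2.3914: x² = 5.71879, β² = 5.71879/6.71879 = 0.851164, β = 0.9226.

0.9226c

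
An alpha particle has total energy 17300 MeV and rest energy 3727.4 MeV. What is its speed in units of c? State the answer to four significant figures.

Total energy E = γmc² gives γ = 17300/3727.4 = 4.6413.
Hence β = √(1 − 1/γ²) = √(1 − 0.0464217) = √0.9535783 = 0.9765.

0.9765c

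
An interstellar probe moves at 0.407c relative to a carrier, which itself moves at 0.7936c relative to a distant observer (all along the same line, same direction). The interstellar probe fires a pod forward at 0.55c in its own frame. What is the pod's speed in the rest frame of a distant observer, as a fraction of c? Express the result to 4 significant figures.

0.9722c

First combine the pod and interstellar probe (S''→S'): u₁ = (0.55 + 0.407)/(1 + 0.55×0.407) = 0.957/1.22385 = 0.78196.
Then combine with the carrier (S'→S): u = (0.78196 + 0.7936)/(1 + 0.78196×0.7936) = 1.57556/1.620563456 = 0.97223.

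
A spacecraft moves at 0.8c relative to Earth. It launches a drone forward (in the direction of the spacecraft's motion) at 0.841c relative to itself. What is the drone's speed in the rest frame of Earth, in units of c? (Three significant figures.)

Relativistic velocity addition: u = (u' + v)/(1 + u'v/c²), with u' = 0.841c and v = 0.8c.
Numerator: 0.841 + 0.8 = 1.641. Denominator: 1 + (0.841)(0.8) = 1.6728.
u = 1.641/1.6728 = 0.98099, so the speed is 0.981c.

0.981c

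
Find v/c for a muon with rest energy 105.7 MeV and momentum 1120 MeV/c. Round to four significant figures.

0.9956

pc/(mc²) = 1120/105.7 = 10.596 = βγ = β/√(1−β²).
So β² = x²/(1 + x²) with x = 10.596: x² = 112.275, β² = 112.275/113.275 = 0.991172, β = 0.9956.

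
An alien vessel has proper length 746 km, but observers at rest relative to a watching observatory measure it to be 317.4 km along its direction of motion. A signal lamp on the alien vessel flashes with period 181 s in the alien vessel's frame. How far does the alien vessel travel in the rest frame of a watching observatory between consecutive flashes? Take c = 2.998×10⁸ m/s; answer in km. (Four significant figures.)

1.154×10^8 km

From L = L₀/γ: γ = 746/317.4 = 2.35035.
β = √(1 − 1/γ²) = 0.90497. Lab-frame period = γτ = 2.35035×181 s = 425.41 s. Distance = βc × γτ = 0.90497 × 2.998×10⁸ m/s × 425.41 s = 1.1542×10^11 m = 1.154×10^8 km.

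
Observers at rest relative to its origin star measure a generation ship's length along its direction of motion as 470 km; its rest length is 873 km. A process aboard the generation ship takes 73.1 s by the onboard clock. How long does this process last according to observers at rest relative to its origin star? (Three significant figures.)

136 s

γ = L₀/L = 873/470 = 1.85745.
Δt = γΔτ = 1.85745 × 73.1 = 136 s.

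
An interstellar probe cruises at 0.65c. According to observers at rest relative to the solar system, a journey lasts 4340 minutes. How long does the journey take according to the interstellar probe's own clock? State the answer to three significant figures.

3300 minutes

γ = 1/√(1 − β²) = 1/√(1 − 0.4225) = 1/√0.5775 = 1/0.759934 = 1.3159.
The moving clock records proper time: Δτ = Δt/γ = 4340/1.3159 = 3300 minutes.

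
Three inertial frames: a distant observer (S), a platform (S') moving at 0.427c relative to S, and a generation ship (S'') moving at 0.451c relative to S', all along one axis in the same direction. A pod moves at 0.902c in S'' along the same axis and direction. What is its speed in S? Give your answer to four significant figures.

0.9845c

Apply u = (u'+v)/(1+u'v) twice. Pod in the platform frame: (0.902+0.451)/(1+0.902·0.451) = 1.353/1.406802 = 0.96176c.
That velocity, transformed to the rest frame of a distant observer: (0.96176+0.427)/(1+0.96176·0.427) = 1.38876/1.41067152 = 0.98447c.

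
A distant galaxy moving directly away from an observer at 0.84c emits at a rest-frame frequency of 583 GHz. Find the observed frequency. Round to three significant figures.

Relativistic Doppler (source moving away): f_obs = f_src · √((1−β)/(1+β)).
With β = 0.84: factor = √(0.16/1.84) = 0.29488.
f_obs = 583 × 0.29488 = 172 GHz.

172 GHz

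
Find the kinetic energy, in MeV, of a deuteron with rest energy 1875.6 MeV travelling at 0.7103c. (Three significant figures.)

789 MeV

β² = 0.50452609, so γ = 1/√0.49547391 = 1.42066.
Kinetic energy: K = (γ − 1)mc² = (1.42066 − 1) × 1875.6 MeV = 0.42066 × 1875.6 = 789 MeV.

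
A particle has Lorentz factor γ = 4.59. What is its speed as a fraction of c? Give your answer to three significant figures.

0.976c

β = √(1 − 1/γ²) = √(1 − 1/21.0681) = √0.952535 = 0.976.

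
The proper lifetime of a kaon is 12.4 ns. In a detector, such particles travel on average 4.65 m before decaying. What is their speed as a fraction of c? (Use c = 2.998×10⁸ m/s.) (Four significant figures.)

0.7811c

Lab distance = (lab lifetime)·v = γτ·βc, so βγ = d/(cτ) = 4.650/(2.998×10⁸ × 1.240×10^-8) = 1.2508.
With βγ = 1.2508: γ² = 1 + (βγ)² = 2.5645, and β = (βγ)/γ = 1.2508/1.60141 = 0.7811.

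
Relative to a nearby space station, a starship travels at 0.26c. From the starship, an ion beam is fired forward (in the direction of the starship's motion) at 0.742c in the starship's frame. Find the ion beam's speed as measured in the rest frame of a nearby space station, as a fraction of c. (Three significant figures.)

Relativistic velocity addition: u = (u' + v)/(1 + u'v/c²), with u' = 0.742c and v = 0.26c.
Numerator: 0.742 + 0.26 = 1.002. Denominator: 1 + (0.742)(0.26) = 1.19292.
u = 1.002/1.19292 = 0.83996, so the speed is 0.840c.

0.840c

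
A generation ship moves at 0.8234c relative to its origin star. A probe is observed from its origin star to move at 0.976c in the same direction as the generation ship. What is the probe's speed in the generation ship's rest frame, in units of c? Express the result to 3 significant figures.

0.777c

Transform to the generation ship's frame: u' = (u − v)/(1 − uv/c²).
u' = (0.976 − 0.8234)/(1 − 0.976×0.8234) = 0.1526/0.1963616 = 0.77714.
Speed in the generation ship's frame: 0.777c (in the same direction).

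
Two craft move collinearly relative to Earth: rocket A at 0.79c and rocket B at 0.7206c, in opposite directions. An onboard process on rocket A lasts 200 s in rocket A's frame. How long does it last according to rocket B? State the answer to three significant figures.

Transform rocket A's velocity into rocket B's frame: (0.79 + 0.7206)/(1 + 0.79·0.7206) = 1.5106/1.569274, so the relative speed is 0.96261c.
At |u| = 0.96261c, γ = (1 − 0.926618)^(−1/2) = 3.6915.
The clock on rocket A records proper time, so rocket B measures Δt = γΔτ = 3.6915 × 200 = 738 s.

738 s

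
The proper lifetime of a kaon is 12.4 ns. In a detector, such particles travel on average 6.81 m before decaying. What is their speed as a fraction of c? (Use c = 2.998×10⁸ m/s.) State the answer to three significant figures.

0.878c

d = βγcτ ⇒ βγ = d/(cτ) = 6.810 m / (3.71752 m) = 1.8319.
β = (βγ)/√(1+(βγ)²) = 1.8319/√4.35586 = 0.878.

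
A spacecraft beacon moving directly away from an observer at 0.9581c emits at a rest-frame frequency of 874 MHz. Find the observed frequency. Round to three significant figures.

128 MHz

Relativistic Doppler (source moving away): f_obs = f_src · √((1−β)/(1+β)).
With β = 0.9581: factor = √(0.0419/1.9581) = 0.14628.
f_obs = 874 × 0.14628 = 128 MHz.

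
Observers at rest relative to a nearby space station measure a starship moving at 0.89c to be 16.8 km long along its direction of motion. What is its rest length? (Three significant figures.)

γ = 1/√(1 − β²) = 1/√(1 − 0.7921) = 1/√0.2079 = 1/0.455961 = 2.1932.
Proper length: L₀ = γ·L = 2.1932 × 16.8 = 36.8 km.

36.8 km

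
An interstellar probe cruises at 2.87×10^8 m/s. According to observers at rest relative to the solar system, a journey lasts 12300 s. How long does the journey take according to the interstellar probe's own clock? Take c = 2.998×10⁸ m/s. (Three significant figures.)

3560 s

β = v/c = (2.87×10^8 m/s)/(2.998×10⁸ m/s) = 0.957305.
γ = 1/√(1 − β²) = 1/√(1 − 0.9164329) = 1/√0.08356714 = 1/0.28908 = 3.4593.
The moving clock records proper time: Δτ = Δt/γ = 12300/3.4593 = 3560 s.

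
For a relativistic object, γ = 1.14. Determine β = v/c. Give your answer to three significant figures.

0.480

β = √(1 − 1/γ²) = √(1 − 1/1.2996) = √0.230532 = 0.480.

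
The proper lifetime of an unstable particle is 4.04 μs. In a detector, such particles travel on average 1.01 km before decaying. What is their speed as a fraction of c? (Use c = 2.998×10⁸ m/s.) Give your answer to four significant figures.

0.6404c

d = βγcτ ⇒ βγ = d/(cτ) = 1010 m / (1211.192 m) = 0.83389.
β = (βγ)/√(1+(βγ)²) = 0.83389/√1.695373 = 0.6404.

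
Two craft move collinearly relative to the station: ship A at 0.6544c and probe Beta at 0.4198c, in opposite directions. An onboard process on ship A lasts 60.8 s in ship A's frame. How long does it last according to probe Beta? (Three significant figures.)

The velocity of ship A relative to probe Beta is (0.6544 + 0.4198)c / (1 + 0.6544×0.4198) = 0.8427c; relative speed 0.8427c.
γ for this relative speed: γ = 1/√(1 − 0.710143) = 1.8574.
The clock on ship A records proper time, so probe Beta measures Δt = γΔτ = 1.8574 × 60.8 = 113 s.

113 s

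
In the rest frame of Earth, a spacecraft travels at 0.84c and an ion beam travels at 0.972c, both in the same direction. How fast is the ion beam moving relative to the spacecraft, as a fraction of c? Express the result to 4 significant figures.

Transform to the spacecraft's frame: u' = (u − v)/(1 − uv/c²).
u' = (0.972 − 0.84)/(1 − 0.972×0.84) = 0.132/0.18352 = 0.71927.
Speed in the spacecraft's frame: 0.7193c (in the same direction).

0.7193c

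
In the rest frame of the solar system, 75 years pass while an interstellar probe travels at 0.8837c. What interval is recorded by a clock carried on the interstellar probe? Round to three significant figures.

γ = 1/√(1 − β²) = 1/√(1 − 0.78092569) = 1/√0.21907431 = 1/0.468054 = 2.1365.
The interstellar probe's clock runs slow as seen from the solar system, so Δτ = Δt/γ = 75/2.1365 = 35.1 years.

35.1 years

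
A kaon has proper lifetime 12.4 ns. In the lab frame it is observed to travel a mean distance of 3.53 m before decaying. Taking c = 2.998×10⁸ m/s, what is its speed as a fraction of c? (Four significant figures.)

Let x = d/(cτ) = 3.530 m / (2.998×10⁸ m/s × 1.240×10^-8 s) = 0.94956. Since d = βγcτ, x = βγ = β/√(1−β²).
Solving: β² = x²/(1+x²) = 0.901664/1.901664 = 0.474145, so β = 0.6886.

0.6886c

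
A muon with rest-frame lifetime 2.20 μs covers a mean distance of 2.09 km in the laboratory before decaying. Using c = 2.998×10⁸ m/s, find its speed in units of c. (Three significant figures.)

Lab distance = (lab lifetime)·v = γτ·βc, so βγ = d/(cτ) = 2090/(2.998×10⁸ × 2.200×10^-6) = 3.1688.
With βγ = 3.1688: γ² = 1 + (βγ)² = 11.0413, and β = (βγ)/γ = 3.1688/3.32285 = 0.954.

0.954c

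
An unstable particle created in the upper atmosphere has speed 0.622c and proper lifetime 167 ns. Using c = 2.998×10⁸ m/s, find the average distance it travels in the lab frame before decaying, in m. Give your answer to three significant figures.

39.8 m

With β = 0.622, γ = 1/√(1 − 0.622²) = 1/√0.613116 = 1.2771.
Lab-frame lifetime: Δt = γτ = 1.2771 × 167 ns = 213.28 ns.
Distance: d = vΔt = 0.622 × 2.998×10⁸ m/s × 2.1328×10^-7 s = 39.8 m.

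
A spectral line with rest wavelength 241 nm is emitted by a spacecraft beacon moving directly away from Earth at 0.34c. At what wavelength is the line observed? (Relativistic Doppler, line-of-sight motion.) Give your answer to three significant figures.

343 nm

Relativistic Doppler for wavelength: λ_obs = λ_src · √((1+β)/(1−β)).
With β = 0.34: factor = √(1.34/0.66) = 1.4249.
λ_obs = 241 × 1.4249 = 343 nm.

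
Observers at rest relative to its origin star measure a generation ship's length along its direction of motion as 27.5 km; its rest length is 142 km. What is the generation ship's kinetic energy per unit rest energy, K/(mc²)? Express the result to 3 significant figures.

Length contraction gives γ = L₀/L = 142/27.5 = 5.16364.
Since K = (γ−1)mc², K/(mc²) = 5.16364 − 1 = 4.16.

4.16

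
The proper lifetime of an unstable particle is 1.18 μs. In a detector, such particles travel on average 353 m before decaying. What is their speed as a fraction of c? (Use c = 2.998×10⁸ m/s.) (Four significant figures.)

Let x = d/(cτ) = 353.0 m / (2.998×10⁸ m/s × 1.180×10^-6 s) = 0.99784. Since d = βγcτ, x = βγ = β/√(1−β²).
Solving: β² = x²/(1+x²) = 0.995685/1.995685 = 0.498919, so β = 0.7063.

0.7063c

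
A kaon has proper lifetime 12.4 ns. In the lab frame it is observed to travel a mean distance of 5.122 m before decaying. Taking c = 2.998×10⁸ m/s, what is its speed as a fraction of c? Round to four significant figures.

0.8093c

Let x = d/(cτ) = 5.122 m / (2.998×10⁸ m/s × 1.240×10^-8 s) = 1.3778. Since d = βγcτ, x = βγ = β/√(1−β²).
Solving: β² = x²/(1+x²) = 1.89833/2.89833 = 0.654974, so β = 0.8093.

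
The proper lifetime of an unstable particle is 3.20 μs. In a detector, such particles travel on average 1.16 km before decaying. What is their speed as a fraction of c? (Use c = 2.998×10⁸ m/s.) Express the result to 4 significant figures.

0.7706c

Let x = d/(cτ) = 1160 m / (2.998×10⁸ m/s × 3.200×10^-6 s) = 1.2091. Since d = βγcτ, x = βγ = β/√(1−β²).
Solving: β² = x²/(1+x²) = 1.46192/2.46192 = 0.593813, so β = 0.7706.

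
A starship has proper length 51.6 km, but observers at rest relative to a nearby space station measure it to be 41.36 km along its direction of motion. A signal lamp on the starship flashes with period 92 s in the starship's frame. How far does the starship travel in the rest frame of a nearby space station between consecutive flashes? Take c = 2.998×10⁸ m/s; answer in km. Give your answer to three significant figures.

γ = L₀/L = 51.6/41.36 = 1.24758.
β = √(1 − 1/γ²) = 0.59793. Lab-frame period = γτ = 1.24758×92 s = 114.78 s. Distance = βc × γτ = 0.59793 × 2.998×10⁸ m/s × 114.78 s = 2.0575×10^10 m = 2.06×10^7 km.

2.06×10^7 km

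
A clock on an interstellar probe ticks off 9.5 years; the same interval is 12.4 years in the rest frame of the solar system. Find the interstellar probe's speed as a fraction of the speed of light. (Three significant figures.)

γ = Δt/Δτ = 12.4/9.5 = 1.3053.
β = √(1 − 1/γ²) = √(1 − 0.586921) = √0.413079 = 0.643.

0.643c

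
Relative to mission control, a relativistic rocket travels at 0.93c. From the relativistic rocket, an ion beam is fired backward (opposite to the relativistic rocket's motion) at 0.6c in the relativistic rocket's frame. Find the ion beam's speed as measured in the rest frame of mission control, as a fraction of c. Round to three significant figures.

0.747c

In units of c, u = (u' + v)/(1 + u'v) with u' = −0.6 and v = 0.93.
Numerator: −0.6 + 0.93 = 0.33. Denominator: 1 + (−0.6)(0.93) = 0.442.
u = 0.33/0.442 = 0.74661, so the speed is 0.747c.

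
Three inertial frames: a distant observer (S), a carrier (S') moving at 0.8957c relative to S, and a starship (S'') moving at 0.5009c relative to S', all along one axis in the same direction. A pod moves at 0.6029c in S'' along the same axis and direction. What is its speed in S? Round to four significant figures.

0.9910c

First combine the pod and starship (S''→S'): u₁ = (0.6029 + 0.5009)/(1 + 0.6029×0.5009) = 1.1038/1.30199261 = 0.84778.
Then combine with the carrier (S'→S): u = (0.84778 + 0.8957)/(1 + 0.84778×0.8957) = 1.74348/1.759356546 = 0.99098.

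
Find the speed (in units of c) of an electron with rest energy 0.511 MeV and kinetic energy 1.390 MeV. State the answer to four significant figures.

γ = 1 + K/(mc²) = 1 + 1.390/0.511 = 3.7202.
β = √(1 − 1/γ²) = √(1 − 0.0722549) = √0.9277451 = 0.9632.

0.9632c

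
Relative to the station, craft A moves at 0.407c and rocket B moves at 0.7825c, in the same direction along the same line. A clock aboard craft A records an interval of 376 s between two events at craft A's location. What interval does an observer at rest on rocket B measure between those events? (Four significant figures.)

450.6 s

Transform craft A's velocity into rocket B's frame: (0.407 − 0.7825)/(1 − 0.407·0.7825) = −0.3755/0.6815225, so the relative speed is 0.55097c.
γ for this relative speed: γ = 1/√(1 − 0.303568) = 1.1983.
Craft A's interval is proper; time dilation gives Δt_B = γΔτ = 1.1983 × 376 s = 450.6 s.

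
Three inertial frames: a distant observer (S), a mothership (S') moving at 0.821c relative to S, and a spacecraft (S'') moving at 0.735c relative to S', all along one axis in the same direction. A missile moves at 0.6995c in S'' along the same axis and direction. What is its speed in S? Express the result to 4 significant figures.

0.9947c

First combine the missile and spacecraft (S''→S'): u₁ = (0.6995 + 0.735)/(1 + 0.6995×0.735) = 1.4345/1.5141325 = 0.94741.
Then combine with the mothership (S'→S): u = (0.94741 + 0.821)/(1 + 0.94741×0.821) = 1.76841/1.77782361 = 0.9947.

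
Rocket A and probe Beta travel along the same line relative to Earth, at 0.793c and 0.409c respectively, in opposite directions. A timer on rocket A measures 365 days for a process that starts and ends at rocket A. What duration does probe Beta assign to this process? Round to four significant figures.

869.5 days

Transform rocket A's velocity into probe Beta's frame: (0.793 + 0.409)/(1 + 0.793·0.409) = 1.202/1.324337, so the relative speed is 0.90762c.
γ for this relative speed: γ = 1/√(1 − 0.823774) = 2.3821.
The clock on rocket A records proper time, so probe Beta measures Δt = γΔτ = 2.3821 × 365 = 869.5 days.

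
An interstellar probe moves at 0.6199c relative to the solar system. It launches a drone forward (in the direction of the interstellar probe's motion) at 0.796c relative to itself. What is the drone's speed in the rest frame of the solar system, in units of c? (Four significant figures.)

0.9481c

In units of c, u = (u' + v)/(1 + u'v) with u' = 0.796 and v = 0.6199.
Numerator: 0.796 + 0.6199 = 1.4159. Denominator: 1 + (0.796)(0.6199) = 1.4934404.
u = 1.4159/1.4934404 = 0.94808, so the speed is 0.9481c.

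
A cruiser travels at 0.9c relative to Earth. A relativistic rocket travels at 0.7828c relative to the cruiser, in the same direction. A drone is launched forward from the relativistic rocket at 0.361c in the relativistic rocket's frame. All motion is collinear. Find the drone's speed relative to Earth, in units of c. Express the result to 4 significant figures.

0.9940c

First combine the drone and relativistic rocket (S''→S'): u₁ = (0.361 + 0.7828)/(1 + 0.361×0.7828) = 1.1438/1.2825908 = 0.89179.
Then combine with the cruiser (S'→S): u = (0.89179 + 0.9)/(1 + 0.89179×0.9) = 1.79179/1.802611 = 0.994.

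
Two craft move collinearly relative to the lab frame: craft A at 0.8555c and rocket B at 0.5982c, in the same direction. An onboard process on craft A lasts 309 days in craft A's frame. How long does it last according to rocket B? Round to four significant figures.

363.6 days

The velocity of craft A relative to rocket B is (0.8555 − 0.5982)c / (1 − 0.8555×0.5982) = 0.527c; relative speed 0.527c.
At |u| = 0.527c, γ = (1 − 0.277729)^(−1/2) = 1.1767.
The clock on craft A records proper time, so rocket B measures Δt = γΔτ = 1.1767 × 309 = 363.6 days.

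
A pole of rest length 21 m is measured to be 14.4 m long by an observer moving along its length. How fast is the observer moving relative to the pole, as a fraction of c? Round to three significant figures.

Length contraction gives γ = L₀/L = 21/14.4 = 1.4583.
β = √(1 − 1/γ²) = √0.529774 = 0.728.

0.728c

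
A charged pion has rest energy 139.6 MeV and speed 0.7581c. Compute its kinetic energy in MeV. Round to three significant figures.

Lorentz factor: γ = (1 − 0.57471561)^(−1/2) = 1.53342.
Kinetic energy: K = (γ − 1)mc² = (1.53342 − 1) × 139.6 MeV = 0.53342 × 139.6 = 74.5 MeV.

74.5 MeV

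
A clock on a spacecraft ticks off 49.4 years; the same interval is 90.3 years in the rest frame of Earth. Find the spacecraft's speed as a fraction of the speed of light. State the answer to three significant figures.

γ = Δt/Δτ = 90.3/49.4 = 1.8279.
β = √(1 − 1/γ²) = √(1 − 0.299292) = √0.700708 = 0.837.

0.837c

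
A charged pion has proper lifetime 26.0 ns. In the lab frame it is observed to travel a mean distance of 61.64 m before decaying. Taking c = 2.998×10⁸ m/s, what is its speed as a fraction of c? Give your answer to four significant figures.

Let x = d/(cτ) = 61.64 m / (2.998×10⁸ m/s × 2.600×10^-8 s) = 7.9078. Since d = βγcτ, x = βγ = β/√(1−β²).
Solving: β² = x²/(1+x²) = 62.5333/63.5333 = 0.98426, so β = 0.9921.

0.9921c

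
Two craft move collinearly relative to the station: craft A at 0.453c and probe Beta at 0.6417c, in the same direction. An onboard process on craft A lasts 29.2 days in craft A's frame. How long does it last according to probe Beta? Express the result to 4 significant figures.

Transform craft A's velocity into probe Beta's frame: (0.453 − 0.6417)/(1 − 0.453·0.6417) = −0.1887/0.7093099, so the relative speed is 0.26603c.
γ for this relative speed: γ = 1/√(1 − 0.070772) = 1.0374.
The clock on craft A records proper time, so probe Beta measures Δt = γΔτ = 1.0374 × 29.2 = 30.29 days.

30.29 days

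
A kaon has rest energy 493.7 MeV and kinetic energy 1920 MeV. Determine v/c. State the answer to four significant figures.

γ = 1 + K/(mc²) = 1 + 1920/493.7 = 4.889.
β = √(1 − 1/γ²) = √(1 − 0.0418369) = √0.9581631 = 0.9789.

0.9789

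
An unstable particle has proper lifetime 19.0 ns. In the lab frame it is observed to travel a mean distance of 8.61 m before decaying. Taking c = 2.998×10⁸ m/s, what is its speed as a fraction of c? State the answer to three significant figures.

0.834c

Lab distance = (lab lifetime)·v = γτ·βc, so βγ = d/(cτ) = 8.610/(2.998×10⁸ × 1.900×10^-8) = 1.5115.
With βγ = 1.5115: γ² = 1 + (βγ)² = 3.28463, and β = (βγ)/γ = 1.5115/1.81235 = 0.834.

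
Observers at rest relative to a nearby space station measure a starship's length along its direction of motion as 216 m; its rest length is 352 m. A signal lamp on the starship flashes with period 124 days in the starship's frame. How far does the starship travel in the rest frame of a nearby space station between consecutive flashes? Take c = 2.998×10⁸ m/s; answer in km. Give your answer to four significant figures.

4.133×10^12 km

From L = L₀/γ: γ = 352/216 = 1.62963.
β = √(1 − 1/γ²) = 0.78959. Lab-frame period = γτ = 1.62963×124 days = 202.07 days. Distance = βc × γτ = 0.78959 × 2.998×10⁸ m/s × 17458848 s = 4.1328×10^15 m = 4.133×10^12 km.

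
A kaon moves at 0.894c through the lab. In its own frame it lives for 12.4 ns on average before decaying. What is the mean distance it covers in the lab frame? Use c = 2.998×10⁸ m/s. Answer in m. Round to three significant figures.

γ = 1/√(1 − β²) = 1/√(1 − 0.799236) = 1/√0.200764 = 1/0.448067 = 2.2318.
Lab-frame lifetime: Δt = γτ = 2.2318 × 12.4 ns = 27.674 ns.
Distance: d = vΔt = 0.894 × 2.998×10⁸ m/s × 2.7674×10^-8 s = 7.42 m.

7.42 m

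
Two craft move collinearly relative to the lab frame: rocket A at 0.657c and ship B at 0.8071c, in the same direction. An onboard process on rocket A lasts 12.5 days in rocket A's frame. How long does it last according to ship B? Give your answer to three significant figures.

13.2 days

Speed of rocket A in ship B's frame: u = (v_A − v_B)/(1 − v_A v_B/c²) = (0.657 − 0.8071)/(1 − 0.657×0.8071) = −0.1501/0.4697353 = −0.31954; |u| = 0.31954c.
At |u| = 0.31954c, γ = (1 − 0.102106)^(−1/2) = 1.0553.
Rocket A's interval is proper; time dilation gives Δt_B = γΔτ = 1.0553 × 12.5 days = 13.2 days.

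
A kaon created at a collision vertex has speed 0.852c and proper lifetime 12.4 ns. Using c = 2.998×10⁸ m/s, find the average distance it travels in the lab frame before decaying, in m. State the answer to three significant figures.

6.05 m

With β = 0.852, γ = 1/√(1 − 0.852²) = 1/√0.274096 = 1.9101.
Lab-frame lifetime: Δt = γτ = 1.9101 × 12.4 ns = 23.685 ns.
Distance: d = vΔt = 0.852 × 2.998×10⁸ m/s × 2.3685×10^-8 s = 6.05 m.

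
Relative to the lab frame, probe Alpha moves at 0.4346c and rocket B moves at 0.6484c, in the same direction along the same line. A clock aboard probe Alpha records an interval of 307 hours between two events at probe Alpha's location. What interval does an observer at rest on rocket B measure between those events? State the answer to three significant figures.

322 hours

Speed of probe Alpha in rocket B's frame: u = (v_A − v_B)/(1 − v_A v_B/c²) = (0.4346 − 0.6484)/(1 − 0.4346×0.6484) = −0.2138/0.71820536 = −0.29769; |u| = 0.29769c.
γ for this relative speed: γ = 1/√(1 − 0.0886193) = 1.0475.
Probe Alpha's interval is proper; time dilation gives Δt_B = γΔτ = 1.0475 × 307 hours = 322 hours.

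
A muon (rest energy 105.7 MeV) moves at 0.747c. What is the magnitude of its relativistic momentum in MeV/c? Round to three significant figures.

119 MeV/c

With β = 0.747, γ = 1/√(1 − 0.747²) = 1/√0.441991 = 1.5042.
Momentum: p = γβ·mc = 1.5042 × 0.747 × 105.7 MeV/c = 119 MeV/c.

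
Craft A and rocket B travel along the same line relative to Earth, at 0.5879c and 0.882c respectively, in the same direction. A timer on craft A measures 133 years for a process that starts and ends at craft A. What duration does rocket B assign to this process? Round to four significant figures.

168.0 years

The velocity of craft A relative to rocket B is (0.5879 − 0.882)c / (1 − 0.5879×0.882) = −0.61083c; relative speed 0.61083c.
At |u| = 0.61083c, γ = (1 − 0.373113)^(−1/2) = 1.263.
The clock on craft A records proper time, so rocket B measures Δt = γΔτ = 1.263 × 133 = 168.0 years.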